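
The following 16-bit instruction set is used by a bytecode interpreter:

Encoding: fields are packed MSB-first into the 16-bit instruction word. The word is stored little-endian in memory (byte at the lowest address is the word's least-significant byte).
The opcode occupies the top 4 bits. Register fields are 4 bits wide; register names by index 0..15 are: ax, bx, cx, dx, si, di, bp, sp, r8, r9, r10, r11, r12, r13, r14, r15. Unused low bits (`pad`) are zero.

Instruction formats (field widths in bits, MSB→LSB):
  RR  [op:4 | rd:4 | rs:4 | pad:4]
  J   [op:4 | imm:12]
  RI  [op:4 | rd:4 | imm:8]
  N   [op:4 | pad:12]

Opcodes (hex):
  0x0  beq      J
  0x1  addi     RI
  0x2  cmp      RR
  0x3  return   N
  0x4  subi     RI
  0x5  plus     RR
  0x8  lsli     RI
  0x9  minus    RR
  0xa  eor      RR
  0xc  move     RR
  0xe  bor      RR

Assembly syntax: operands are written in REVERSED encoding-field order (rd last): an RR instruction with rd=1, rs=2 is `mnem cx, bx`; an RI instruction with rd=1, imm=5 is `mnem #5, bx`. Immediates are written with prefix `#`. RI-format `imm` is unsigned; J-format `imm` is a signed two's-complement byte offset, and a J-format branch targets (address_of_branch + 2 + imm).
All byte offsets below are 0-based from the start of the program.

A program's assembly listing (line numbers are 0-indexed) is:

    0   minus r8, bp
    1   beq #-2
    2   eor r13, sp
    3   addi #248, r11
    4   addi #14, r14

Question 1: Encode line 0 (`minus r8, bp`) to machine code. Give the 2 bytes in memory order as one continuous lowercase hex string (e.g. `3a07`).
8096

0. minus fields op=0x9:4|rd=6:4|rs=8:4|pad=0:4 → word 9680h → 80 96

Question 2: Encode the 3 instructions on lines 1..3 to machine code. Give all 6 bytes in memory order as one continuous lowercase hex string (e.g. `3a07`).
fe0fd0a7f81b

L1: beq op=0x0:4|imm=-2:12 ⇒ 0x0ffe ⇒ little fe 0f
L2: eor op=0xa:4|rd=7:4|rs=13:4|pad=0:4 ⇒ 0xa7d0 ⇒ little d0 a7
L3: addi op=0x1:4|rd=11:4|imm=248:8 ⇒ 0x1bf8 ⇒ little f8 1b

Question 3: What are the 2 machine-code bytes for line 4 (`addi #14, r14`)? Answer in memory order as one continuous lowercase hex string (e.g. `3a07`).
4. addi fields op=0x1:4|rd=14:4|imm=14:8 → word 1e0eh → 0e 1e

0e1e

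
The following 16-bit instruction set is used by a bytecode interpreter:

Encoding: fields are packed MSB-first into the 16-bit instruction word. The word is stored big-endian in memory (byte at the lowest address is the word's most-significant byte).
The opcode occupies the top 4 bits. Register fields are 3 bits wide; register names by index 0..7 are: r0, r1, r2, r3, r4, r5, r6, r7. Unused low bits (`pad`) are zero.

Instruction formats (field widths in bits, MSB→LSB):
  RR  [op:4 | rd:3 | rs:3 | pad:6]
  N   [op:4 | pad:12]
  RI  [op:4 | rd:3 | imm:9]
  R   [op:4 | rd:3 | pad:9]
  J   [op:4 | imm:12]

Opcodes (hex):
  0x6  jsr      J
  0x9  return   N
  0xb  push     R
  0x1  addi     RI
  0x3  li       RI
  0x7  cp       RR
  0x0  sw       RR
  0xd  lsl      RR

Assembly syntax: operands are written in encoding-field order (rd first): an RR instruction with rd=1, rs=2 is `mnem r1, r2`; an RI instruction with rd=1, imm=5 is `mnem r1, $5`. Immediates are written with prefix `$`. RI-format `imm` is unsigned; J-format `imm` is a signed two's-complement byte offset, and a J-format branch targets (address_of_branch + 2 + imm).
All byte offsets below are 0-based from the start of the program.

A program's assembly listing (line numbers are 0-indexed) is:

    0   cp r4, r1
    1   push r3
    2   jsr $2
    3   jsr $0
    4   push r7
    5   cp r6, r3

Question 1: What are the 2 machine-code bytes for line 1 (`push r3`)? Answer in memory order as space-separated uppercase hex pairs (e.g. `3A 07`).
B6 00

L1: push op=0xb:4|rd=3:3|pad=0:9 ⇒ 0xb600 ⇒ big b6 00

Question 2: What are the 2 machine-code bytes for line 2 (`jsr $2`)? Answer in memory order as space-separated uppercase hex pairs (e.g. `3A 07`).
60 02

line 2 (jsr): pack op=0x6:4|imm=2:12 = 0x6002; big→ 60 02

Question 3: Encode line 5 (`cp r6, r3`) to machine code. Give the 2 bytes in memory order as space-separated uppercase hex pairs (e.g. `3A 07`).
7C C0

line 5 (cp): pack op=0x7:4|rd=6:3|rs=3:3|pad=0:6 = 0x7cc0; big→ 7c c0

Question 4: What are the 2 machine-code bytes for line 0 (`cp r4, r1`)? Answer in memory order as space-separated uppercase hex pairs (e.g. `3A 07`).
0. cp fields op=0x7:4|rd=4:3|rs=1:3|pad=0:6 → word 7840h → 78 40

78 40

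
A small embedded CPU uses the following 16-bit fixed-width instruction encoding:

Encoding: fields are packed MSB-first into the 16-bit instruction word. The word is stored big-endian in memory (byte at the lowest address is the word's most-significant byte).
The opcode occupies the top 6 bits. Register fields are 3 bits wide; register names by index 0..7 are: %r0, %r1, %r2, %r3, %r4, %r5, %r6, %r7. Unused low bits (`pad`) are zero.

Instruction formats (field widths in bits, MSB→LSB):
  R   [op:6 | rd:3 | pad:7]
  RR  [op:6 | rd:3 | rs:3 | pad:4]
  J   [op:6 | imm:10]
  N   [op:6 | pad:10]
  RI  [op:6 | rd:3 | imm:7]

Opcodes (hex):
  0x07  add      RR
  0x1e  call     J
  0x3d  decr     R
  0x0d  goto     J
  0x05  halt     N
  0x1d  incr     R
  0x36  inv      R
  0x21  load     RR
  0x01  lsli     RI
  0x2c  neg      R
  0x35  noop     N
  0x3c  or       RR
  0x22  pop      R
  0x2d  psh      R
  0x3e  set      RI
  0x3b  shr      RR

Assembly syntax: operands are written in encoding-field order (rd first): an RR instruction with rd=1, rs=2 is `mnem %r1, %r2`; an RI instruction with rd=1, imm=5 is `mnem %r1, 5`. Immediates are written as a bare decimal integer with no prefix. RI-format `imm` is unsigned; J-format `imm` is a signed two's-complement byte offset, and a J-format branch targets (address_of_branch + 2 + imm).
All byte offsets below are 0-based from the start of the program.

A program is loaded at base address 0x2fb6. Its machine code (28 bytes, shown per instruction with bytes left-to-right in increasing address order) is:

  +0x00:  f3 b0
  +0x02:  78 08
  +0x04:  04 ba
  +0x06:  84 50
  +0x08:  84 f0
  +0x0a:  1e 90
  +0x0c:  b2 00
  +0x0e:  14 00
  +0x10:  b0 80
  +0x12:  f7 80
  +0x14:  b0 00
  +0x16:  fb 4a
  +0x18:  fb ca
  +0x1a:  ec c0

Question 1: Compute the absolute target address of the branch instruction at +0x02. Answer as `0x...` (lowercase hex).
[02] 78 08 → 0x7808
  top 6b → 0x1e → call [J]
  [9:0] imm=8 = 8
  target = base 0x2fb6 + off 0x02 + 2 + imm 8 = 0x2fc2

0x2fc2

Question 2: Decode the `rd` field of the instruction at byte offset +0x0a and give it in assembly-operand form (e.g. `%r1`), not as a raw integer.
%r5

off 0x0a: read 1e 90 as big → 0x1e90
  opcode bits[15:10]=0x7: add/RR
  rd@[9:7]=0x5 ⇒ %r5
  rs@[6:4]=0x1 ⇒ %r1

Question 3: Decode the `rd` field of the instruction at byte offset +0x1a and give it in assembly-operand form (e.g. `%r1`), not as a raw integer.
%r1

off 0x1a: read ec c0 as big → 0xecc0
  opcode bits[15:10]=0x3b: shr/RR
  [9:7] rd=1 = %r1
  [6:4] rs=4 = %r4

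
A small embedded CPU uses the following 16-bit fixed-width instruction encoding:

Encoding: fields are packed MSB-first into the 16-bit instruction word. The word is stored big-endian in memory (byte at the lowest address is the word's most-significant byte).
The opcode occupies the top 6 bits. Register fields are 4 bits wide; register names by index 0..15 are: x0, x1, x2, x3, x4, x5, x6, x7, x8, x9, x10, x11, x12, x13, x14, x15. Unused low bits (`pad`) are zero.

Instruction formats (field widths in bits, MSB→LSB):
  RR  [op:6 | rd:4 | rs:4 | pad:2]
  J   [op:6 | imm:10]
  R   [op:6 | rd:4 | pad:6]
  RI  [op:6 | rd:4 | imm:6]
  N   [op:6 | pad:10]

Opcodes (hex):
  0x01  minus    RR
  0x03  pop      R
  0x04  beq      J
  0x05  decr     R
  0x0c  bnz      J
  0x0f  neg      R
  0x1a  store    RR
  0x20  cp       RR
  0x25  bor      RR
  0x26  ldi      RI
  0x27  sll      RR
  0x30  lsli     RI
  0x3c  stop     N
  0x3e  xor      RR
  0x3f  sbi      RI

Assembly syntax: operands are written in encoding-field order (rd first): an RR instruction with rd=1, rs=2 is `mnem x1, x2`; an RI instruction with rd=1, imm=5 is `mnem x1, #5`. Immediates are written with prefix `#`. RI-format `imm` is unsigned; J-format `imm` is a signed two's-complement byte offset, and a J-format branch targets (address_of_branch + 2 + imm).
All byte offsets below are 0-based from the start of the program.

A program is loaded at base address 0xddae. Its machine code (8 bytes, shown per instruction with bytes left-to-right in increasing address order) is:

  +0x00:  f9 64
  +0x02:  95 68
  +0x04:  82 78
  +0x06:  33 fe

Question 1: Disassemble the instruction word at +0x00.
xor x5, x9

@+00  big-endian(f9 64) = 0xf964
  opcode bits[15:10]=0x3e: xor/RR
  rd@[9:6]=0x5 ⇒ x5
  rs@[5:2]=0x9 ⇒ x9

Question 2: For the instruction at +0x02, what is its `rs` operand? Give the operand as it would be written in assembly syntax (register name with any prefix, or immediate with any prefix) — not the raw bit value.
x10

@+02  big-endian(95 68) = 0x9568
  top 6b → 0x25 → bor [RR]
  rd: (w>>6)&0xf=0x5 → x5
  rs: (w>>2)&0xf=0xa → x10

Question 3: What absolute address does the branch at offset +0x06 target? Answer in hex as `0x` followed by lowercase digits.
0xddb4

@+06  big-endian(33 fe) = 0x33fe
  op=0x33fe>>10=0xc ⇒ bnz (J)
  imm: (w>>0)&0x3ff=0x3fe (s10→-2) → #-2
  target = base 0xddae + off 0x06 + 2 + imm -2 = 0xddb4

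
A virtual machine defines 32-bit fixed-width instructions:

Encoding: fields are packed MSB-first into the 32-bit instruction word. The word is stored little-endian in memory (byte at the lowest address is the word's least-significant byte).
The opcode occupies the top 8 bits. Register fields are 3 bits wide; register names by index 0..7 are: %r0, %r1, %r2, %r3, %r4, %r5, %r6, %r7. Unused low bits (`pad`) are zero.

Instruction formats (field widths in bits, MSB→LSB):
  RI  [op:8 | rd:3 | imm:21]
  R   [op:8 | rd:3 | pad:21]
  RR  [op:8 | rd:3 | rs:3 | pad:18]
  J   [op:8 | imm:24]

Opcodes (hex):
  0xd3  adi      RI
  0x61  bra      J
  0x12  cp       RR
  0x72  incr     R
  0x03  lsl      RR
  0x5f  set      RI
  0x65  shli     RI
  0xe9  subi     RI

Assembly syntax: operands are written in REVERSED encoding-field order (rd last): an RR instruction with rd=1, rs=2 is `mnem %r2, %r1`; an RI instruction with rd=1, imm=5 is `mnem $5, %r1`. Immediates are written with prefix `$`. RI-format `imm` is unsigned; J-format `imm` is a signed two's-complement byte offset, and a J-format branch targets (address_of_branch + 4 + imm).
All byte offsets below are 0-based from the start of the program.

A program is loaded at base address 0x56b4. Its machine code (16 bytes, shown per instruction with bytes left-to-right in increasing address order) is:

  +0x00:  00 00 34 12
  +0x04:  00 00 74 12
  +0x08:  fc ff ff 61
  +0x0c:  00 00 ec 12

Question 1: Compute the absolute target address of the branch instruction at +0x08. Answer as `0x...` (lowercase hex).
+0x08: fc ff ff 61 ⇒ word 0x61fffffc (little)
  op=0x61fffffc>>24=0x61 ⇒ bra (J)
  imm@[23:0]=0xfffffc (s24→-4) ⇒ $-4
  target = base 0x56b4 + off 0x08 + 4 + imm -4 = 0x56bc

0x56bc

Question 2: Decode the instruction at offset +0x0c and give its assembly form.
[0c] 00 00 ec 12 → 0x12ec0000
  opcode bits[31:24]=0x12: cp/RR
  rd: (w>>21)&0x7=0x7 → %r7
  rs: (w>>18)&0x7=0x3 → %r3

cp %r3, %r7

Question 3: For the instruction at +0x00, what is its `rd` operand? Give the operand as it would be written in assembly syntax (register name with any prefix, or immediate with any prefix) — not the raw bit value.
%r1

@+00  little-endian(00 00 34 12) = 0x12340000
  top 8b → 0x12 → cp [RR]
  [23:21] rd=1 = %r1
  [20:18] rs=5 = %r5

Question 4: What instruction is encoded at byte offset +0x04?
cp %r5, %r3

off 0x04: read 00 00 74 12 as little → 0x12740000
  top 8b → 0x12 → cp [RR]
  rd: (w>>21)&0x7=0x3 → %r3
  rs: (w>>18)&0x7=0x5 → %r5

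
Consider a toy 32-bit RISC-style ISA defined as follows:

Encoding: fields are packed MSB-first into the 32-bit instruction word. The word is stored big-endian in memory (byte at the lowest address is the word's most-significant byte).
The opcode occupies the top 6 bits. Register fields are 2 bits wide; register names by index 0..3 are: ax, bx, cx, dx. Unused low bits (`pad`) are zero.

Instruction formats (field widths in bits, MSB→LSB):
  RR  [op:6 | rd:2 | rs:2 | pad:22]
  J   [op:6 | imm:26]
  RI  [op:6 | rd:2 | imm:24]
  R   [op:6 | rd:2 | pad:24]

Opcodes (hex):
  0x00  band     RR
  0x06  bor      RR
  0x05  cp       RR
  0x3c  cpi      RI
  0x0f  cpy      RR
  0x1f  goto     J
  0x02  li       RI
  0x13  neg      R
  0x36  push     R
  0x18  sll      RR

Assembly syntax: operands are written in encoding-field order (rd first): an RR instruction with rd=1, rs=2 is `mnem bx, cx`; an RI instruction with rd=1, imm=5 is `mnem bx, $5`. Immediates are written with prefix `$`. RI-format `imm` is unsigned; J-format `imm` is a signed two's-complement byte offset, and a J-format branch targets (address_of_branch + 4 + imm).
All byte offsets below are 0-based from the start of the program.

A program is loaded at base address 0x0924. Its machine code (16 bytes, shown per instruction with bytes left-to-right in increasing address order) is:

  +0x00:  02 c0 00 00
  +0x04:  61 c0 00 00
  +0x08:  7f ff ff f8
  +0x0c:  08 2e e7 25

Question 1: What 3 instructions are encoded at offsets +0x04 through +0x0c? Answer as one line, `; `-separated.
sll bx, dx; goto $-8; li ax, $3073829

[04] 61 c0 00 00 → 0x61c00000
  op=0x61c00000>>26=0x18 ⇒ sll (RR)
  rd@[25:24]=0x1 ⇒ bx
  rs@[23:22]=0x3 ⇒ dx
[08] 7f ff ff f8 → 0x7ffffff8
  op=0x7ffffff8>>26=0x1f ⇒ goto (J)
  imm@[25:0]=0x3fffff8 (s26→-8) ⇒ $-8
[0c] 08 2e e7 25 → 0x082ee725
  op=0x082ee725>>26=0x2 ⇒ li (RI)
  rd@[25:24]=0x0 ⇒ ax
  imm@[23:0]=0x2ee725 ⇒ $3073829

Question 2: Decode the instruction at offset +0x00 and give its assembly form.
band cx, dx

@+00  big-endian(02 c0 00 00) = 0x02c00000
  op=0x02c00000>>26=0x0 ⇒ band (RR)
  rd@[25:24]=0x2 ⇒ cx
  rs@[23:22]=0x3 ⇒ dx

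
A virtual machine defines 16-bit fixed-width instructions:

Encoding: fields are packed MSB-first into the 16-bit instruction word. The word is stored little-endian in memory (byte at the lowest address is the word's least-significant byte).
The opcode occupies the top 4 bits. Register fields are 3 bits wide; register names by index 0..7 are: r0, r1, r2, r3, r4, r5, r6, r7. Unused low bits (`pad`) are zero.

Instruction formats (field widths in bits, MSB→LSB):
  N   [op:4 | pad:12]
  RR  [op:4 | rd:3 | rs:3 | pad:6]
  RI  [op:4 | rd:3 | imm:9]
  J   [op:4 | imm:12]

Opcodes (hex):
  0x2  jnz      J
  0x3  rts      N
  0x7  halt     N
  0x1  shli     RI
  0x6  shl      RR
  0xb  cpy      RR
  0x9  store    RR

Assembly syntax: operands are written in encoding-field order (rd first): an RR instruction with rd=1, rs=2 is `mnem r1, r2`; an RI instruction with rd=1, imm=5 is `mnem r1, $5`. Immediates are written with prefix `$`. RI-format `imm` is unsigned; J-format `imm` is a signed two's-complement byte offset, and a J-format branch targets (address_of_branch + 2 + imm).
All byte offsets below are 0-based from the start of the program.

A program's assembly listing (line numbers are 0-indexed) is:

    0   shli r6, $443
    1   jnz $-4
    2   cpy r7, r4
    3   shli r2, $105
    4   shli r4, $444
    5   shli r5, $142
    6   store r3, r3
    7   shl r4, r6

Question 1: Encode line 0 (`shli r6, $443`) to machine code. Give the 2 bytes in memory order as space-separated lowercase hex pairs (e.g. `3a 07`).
L0: shli op=0x1:4|rd=6:3|imm=443:9 ⇒ 0x1dbb ⇒ little bb 1d

bb 1d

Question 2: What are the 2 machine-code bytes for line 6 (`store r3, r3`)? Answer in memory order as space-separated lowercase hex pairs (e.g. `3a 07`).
c0 96

L6: store op=0x9:4|rd=3:3|rs=3:3|pad=0:6 ⇒ 0x96c0 ⇒ little c0 96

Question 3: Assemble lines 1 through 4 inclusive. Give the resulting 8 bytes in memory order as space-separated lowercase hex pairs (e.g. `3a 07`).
fc 2f 00 bf 69 14 bc 19

L1: jnz op=0x2:4|imm=-4:12 ⇒ 0x2ffc ⇒ little fc 2f
L2: cpy op=0xb:4|rd=7:3|rs=4:3|pad=0:6 ⇒ 0xbf00 ⇒ little 00 bf
L3: shli op=0x1:4|rd=2:3|imm=105:9 ⇒ 0x1469 ⇒ little 69 14
L4: shli op=0x1:4|rd=4:3|imm=444:9 ⇒ 0x19bc ⇒ little bc 19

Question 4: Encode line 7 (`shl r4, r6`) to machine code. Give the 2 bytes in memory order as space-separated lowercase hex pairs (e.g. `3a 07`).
80 69

L7: shl op=0x6:4|rd=4:3|rs=6:3|pad=0:6 ⇒ 0x6980 ⇒ little 80 69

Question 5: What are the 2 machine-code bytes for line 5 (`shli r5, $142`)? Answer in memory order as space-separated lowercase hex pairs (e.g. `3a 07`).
line 5 (shli): pack op=0x1:4|rd=5:3|imm=142:9 = 0x1a8e; little→ 8e 1a

8e 1a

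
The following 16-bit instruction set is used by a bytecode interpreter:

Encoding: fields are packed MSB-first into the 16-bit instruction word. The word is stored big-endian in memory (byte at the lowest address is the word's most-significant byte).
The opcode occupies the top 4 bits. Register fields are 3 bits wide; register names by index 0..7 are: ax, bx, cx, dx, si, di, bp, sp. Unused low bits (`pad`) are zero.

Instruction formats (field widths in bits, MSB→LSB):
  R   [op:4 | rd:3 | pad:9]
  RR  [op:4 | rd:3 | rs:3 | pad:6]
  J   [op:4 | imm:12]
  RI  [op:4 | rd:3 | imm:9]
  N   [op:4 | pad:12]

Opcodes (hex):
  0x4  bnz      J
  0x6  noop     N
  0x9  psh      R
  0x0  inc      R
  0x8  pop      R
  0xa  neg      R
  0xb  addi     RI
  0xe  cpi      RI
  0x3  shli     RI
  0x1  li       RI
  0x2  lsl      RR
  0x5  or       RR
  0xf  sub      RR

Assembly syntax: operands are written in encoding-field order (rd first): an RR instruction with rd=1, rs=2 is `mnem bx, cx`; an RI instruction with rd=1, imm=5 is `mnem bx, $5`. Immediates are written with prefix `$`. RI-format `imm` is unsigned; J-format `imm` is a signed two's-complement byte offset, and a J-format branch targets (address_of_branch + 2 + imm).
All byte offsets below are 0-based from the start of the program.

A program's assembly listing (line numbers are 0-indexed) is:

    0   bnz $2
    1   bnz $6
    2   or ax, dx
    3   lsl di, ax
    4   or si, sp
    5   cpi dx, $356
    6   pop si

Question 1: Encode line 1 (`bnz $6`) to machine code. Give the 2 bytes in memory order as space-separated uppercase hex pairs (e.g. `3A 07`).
40 06

1. bnz fields op=0x4:4|imm=6:12 → word 4006h → 40 06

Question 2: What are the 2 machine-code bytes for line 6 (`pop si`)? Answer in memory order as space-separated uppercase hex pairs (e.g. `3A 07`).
6. pop fields op=0x8:4|rd=4:3|pad=0:9 → word 8800h → 88 00

88 00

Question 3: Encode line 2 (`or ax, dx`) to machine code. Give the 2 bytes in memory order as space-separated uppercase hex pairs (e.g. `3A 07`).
L2: or op=0x5:4|rd=0:3|rs=3:3|pad=0:6 ⇒ 0x50c0 ⇒ big 50 c0

50 C0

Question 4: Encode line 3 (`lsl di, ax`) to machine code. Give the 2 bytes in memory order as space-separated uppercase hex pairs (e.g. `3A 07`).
L3: lsl op=0x2:4|rd=5:3|rs=0:3|pad=0:6 ⇒ 0x2a00 ⇒ big 2a 00

2A 00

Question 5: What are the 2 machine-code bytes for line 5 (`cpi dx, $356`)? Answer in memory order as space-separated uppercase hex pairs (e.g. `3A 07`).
E7 64

L5: cpi op=0xe:4|rd=3:3|imm=356:9 ⇒ 0xe764 ⇒ big e7 64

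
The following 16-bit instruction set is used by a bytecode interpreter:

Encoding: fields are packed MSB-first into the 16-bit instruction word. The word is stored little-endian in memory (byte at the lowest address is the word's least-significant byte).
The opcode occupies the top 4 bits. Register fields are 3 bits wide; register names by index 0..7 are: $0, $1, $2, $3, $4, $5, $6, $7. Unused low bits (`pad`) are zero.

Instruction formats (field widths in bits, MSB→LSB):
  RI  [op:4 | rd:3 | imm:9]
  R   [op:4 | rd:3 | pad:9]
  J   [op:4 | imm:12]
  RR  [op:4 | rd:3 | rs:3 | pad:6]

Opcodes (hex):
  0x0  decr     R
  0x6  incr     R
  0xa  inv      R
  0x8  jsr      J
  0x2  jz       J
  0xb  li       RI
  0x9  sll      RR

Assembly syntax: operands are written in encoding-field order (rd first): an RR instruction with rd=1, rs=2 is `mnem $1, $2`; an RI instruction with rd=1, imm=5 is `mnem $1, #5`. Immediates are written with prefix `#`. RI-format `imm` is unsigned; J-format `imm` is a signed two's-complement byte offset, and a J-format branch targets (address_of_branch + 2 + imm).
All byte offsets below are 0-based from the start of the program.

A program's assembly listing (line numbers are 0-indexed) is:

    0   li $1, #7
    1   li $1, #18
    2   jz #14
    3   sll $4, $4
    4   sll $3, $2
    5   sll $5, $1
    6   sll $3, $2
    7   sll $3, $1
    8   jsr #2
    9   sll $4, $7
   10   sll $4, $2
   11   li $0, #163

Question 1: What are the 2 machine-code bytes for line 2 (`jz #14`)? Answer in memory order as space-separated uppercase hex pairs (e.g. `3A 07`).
0E 20

L2: jz op=0x2:4|imm=14:12 ⇒ 0x200e ⇒ little 0e 20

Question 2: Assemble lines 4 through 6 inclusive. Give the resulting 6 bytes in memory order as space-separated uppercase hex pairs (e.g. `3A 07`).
80 96 40 9A 80 96

line 4 (sll): pack op=0x9:4|rd=3:3|rs=2:3|pad=0:6 = 0x9680; little→ 80 96
line 5 (sll): pack op=0x9:4|rd=5:3|rs=1:3|pad=0:6 = 0x9a40; little→ 40 9a
line 6 (sll): pack op=0x9:4|rd=3:3|rs=2:3|pad=0:6 = 0x9680; little→ 80 96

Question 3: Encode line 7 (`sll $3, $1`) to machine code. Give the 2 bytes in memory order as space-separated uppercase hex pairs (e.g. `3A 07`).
L7: sll op=0x9:4|rd=3:3|rs=1:3|pad=0:6 ⇒ 0x9640 ⇒ little 40 96

40 96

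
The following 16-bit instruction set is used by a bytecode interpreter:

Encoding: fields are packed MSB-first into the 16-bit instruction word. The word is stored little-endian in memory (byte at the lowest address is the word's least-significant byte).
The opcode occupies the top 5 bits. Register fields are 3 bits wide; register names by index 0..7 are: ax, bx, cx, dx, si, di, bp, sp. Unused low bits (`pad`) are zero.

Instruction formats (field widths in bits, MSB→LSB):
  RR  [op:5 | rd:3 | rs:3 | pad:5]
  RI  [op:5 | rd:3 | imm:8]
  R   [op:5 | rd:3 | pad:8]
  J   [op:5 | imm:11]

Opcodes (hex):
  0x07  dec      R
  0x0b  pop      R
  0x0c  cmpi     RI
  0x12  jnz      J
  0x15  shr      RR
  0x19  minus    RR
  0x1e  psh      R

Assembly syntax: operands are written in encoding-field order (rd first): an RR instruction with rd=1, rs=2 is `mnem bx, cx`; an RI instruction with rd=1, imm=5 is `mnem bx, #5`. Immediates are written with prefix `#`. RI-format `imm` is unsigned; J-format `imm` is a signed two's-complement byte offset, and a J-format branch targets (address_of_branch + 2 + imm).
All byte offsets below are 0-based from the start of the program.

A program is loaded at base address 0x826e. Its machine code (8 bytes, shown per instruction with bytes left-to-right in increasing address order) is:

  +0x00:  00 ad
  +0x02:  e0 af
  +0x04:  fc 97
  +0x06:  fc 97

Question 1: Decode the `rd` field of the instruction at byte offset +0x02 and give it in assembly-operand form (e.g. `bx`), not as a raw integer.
[02] e0 af → 0xafe0
  op=0xafe0>>11=0x15 ⇒ shr (RR)
  rd: (w>>8)&0x7=0x7 → sp
  rs: (w>>5)&0x7=0x7 → sp

sp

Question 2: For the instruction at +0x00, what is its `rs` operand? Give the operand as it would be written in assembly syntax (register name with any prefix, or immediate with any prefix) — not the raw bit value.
[00] 00 ad → 0xad00
  op=0xad00>>11=0x15 ⇒ shr (RR)
  rd: (w>>8)&0x7=0x5 → di
  rs: (w>>5)&0x7=0x0 → ax

ax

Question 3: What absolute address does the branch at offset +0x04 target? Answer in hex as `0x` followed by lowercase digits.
0x8270

[04] fc 97 → 0x97fc
  top 5b → 0x12 → jnz [J]
  imm@[10:0]=0x7fc (s11→-4) ⇒ #-4
  target = base 0x826e + off 0x04 + 2 + imm -4 = 0x8270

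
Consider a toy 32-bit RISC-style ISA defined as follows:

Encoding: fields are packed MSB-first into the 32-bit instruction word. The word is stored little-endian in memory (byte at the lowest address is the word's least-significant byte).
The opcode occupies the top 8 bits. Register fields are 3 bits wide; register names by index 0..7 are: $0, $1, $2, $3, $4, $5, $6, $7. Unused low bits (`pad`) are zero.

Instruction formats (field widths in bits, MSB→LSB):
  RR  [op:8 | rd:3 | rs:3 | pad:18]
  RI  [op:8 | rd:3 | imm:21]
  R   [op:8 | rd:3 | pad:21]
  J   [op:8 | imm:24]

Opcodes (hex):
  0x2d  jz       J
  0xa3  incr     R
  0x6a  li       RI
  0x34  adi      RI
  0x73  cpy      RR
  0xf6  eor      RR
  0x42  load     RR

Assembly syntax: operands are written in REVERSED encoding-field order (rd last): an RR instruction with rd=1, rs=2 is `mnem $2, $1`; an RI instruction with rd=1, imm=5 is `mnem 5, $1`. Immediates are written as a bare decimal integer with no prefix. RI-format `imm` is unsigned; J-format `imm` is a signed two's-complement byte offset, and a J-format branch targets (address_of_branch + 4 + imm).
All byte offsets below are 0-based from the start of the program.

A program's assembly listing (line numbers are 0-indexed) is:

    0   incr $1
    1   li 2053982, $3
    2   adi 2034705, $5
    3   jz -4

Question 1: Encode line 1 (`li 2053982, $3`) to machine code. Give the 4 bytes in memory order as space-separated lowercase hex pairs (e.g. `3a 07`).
5e 57 7f 6a

line 1 (li): pack op=0x6a:8|rd=3:3|imm=2053982:21 = 0x6a7f575e; little→ 5e 57 7f 6a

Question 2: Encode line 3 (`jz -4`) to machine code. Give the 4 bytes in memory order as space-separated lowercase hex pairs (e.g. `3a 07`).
3. jz fields op=0x2d:8|imm=-4:24 → word 2dfffffch → fc ff ff 2d

fc ff ff 2d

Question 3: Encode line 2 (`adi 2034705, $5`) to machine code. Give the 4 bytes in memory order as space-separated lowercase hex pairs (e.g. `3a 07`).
11 0c bf 34

L2: adi op=0x34:8|rd=5:3|imm=2034705:21 ⇒ 0x34bf0c11 ⇒ little 11 0c bf 34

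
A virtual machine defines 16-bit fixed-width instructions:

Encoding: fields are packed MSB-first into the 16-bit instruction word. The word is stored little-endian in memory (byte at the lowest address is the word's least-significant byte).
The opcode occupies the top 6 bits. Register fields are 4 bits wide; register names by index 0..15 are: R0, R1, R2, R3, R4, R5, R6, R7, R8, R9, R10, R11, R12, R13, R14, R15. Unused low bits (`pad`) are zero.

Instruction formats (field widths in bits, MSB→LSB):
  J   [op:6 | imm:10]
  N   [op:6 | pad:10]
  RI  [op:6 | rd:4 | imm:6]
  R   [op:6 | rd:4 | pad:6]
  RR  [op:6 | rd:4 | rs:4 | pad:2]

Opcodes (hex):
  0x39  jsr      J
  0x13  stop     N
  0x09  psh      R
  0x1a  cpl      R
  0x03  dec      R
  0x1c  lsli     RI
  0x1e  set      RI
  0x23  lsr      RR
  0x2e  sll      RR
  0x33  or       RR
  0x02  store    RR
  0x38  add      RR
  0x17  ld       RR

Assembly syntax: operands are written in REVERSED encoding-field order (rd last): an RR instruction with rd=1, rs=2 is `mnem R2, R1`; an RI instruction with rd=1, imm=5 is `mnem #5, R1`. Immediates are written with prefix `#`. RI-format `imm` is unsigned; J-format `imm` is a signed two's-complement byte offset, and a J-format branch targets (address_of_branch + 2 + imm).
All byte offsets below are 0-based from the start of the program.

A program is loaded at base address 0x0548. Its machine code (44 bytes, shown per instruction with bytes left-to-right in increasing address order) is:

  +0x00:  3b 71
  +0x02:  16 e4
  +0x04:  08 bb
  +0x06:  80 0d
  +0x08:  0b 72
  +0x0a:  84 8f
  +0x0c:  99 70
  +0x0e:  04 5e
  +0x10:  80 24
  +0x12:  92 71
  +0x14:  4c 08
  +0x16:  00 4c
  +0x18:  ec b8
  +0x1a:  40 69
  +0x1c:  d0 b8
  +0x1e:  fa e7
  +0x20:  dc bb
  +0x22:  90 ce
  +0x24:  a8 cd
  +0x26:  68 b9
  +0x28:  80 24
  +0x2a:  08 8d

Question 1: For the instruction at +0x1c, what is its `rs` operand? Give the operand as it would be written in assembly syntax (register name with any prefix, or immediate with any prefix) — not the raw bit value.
off 0x1c: read d0 b8 as little → 0xb8d0
  top 6b → 0x2e → sll [RR]
  [9:6] rd=3 = R3
  [5:2] rs=4 = R4

R4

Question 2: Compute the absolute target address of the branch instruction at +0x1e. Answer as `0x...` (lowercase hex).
off 0x1e: read fa e7 as little → 0xe7fa
  top 6b → 0x39 → jsr [J]
  [9:0] imm=1018 (s10→-6) = #-6
  target = base 0x0548 + off 0x1e + 2 + imm -6 = 0x0562

0x0562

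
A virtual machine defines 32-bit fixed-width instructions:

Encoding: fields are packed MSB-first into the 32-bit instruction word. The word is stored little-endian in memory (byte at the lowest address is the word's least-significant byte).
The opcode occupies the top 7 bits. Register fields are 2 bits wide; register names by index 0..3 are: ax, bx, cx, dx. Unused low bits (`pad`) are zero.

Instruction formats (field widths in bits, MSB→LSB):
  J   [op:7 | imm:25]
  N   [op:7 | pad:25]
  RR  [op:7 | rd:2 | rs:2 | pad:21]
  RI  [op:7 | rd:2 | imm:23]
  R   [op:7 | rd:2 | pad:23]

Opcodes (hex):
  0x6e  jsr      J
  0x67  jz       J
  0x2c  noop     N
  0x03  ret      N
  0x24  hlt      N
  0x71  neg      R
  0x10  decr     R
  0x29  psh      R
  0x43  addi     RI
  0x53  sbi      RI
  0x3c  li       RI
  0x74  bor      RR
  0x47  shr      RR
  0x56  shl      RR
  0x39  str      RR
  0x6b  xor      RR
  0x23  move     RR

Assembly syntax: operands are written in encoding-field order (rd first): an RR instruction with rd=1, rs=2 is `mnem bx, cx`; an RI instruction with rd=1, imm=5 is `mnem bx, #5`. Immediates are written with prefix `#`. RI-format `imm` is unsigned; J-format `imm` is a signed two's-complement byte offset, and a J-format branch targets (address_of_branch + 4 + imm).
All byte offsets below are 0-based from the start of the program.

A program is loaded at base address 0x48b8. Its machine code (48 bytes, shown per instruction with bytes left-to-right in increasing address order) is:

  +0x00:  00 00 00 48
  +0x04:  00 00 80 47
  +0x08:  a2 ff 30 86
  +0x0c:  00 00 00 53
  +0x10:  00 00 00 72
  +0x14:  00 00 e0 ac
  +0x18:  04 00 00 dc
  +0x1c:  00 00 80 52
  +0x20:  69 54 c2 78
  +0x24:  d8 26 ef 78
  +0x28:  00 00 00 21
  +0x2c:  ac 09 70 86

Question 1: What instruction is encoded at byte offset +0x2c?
addi ax, #7342508

@+2c  little-endian(ac 09 70 86) = 0x867009ac
  opcode bits[31:25]=0x43: addi/RI
  [24:23] rd=0 = ax
  [22:0] imm=7342508 = #7342508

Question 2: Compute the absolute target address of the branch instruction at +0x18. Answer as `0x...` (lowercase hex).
0x48d8

[18] 04 00 00 dc → 0xdc000004
  top 7b → 0x6e → jsr [J]
  [24:0] imm=4 = #4
  target = base 0x48b8 + off 0x18 + 4 + imm 4 = 0x48d8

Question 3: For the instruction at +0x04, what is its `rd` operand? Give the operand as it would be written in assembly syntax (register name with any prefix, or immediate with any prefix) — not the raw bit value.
@+04  little-endian(00 00 80 47) = 0x47800000
  op=0x47800000>>25=0x23 ⇒ move (RR)
  rd: (w>>23)&0x3=0x3 → dx
  rs: (w>>21)&0x3=0x0 → ax

dx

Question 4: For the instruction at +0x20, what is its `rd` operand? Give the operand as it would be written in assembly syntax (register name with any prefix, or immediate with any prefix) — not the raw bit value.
off 0x20: read 69 54 c2 78 as little → 0x78c25469
  top 7b → 0x3c → li [RI]
  rd: (w>>23)&0x3=0x1 → bx
  imm: (w>>0)&0x7fffff=0x425469 → #4346985

bx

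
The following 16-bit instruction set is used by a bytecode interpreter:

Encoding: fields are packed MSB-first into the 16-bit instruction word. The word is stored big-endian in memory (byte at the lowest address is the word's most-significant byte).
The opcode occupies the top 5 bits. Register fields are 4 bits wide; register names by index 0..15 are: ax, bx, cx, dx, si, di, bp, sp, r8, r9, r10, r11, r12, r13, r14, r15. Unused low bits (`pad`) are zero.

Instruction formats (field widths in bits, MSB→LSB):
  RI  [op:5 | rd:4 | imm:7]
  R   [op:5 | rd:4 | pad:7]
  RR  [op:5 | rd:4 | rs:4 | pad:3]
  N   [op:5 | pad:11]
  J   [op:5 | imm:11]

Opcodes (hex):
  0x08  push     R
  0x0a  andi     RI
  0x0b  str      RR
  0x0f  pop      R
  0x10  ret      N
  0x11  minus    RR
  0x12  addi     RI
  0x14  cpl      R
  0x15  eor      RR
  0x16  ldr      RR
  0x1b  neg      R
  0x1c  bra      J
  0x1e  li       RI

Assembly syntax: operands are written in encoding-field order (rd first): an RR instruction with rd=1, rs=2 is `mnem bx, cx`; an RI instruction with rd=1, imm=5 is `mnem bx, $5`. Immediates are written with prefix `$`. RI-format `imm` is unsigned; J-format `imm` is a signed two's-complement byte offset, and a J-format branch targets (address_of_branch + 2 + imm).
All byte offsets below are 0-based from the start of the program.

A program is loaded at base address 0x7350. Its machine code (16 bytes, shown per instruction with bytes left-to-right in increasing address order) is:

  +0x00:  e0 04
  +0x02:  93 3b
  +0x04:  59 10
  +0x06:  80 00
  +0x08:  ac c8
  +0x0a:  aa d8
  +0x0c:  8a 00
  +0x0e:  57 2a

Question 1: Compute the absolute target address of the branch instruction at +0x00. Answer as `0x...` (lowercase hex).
0x7356

+0x00: e0 04 ⇒ word 0xe004 (big)
  top 5b → 0x1c → bra [J]
  [10:0] imm=4 = $4
  target = base 0x7350 + off 0x00 + 2 + imm 4 = 0x7356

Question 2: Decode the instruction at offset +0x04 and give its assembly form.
off 0x04: read 59 10 as big → 0x5910
  opcode bits[15:11]=0xb: str/RR
  [10:7] rd=2 = cx
  [6:3] rs=2 = cx

str cx, cx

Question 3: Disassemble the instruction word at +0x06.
ret

off 0x06: read 80 00 as big → 0x8000
  opcode bits[15:11]=0x10: ret/N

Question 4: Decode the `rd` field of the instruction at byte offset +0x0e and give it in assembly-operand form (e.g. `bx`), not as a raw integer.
+0x0e: 57 2a ⇒ word 0x572a (big)
  opcode bits[15:11]=0xa: andi/RI
  rd: (w>>7)&0xf=0xe → r14
  imm: (w>>0)&0x7f=0x2a → $42

r14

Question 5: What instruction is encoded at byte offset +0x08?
eor r9, r9

[08] ac c8 → 0xacc8
  top 5b → 0x15 → eor [RR]
  rd: (w>>7)&0xf=0x9 → r9
  rs: (w>>3)&0xf=0x9 → r9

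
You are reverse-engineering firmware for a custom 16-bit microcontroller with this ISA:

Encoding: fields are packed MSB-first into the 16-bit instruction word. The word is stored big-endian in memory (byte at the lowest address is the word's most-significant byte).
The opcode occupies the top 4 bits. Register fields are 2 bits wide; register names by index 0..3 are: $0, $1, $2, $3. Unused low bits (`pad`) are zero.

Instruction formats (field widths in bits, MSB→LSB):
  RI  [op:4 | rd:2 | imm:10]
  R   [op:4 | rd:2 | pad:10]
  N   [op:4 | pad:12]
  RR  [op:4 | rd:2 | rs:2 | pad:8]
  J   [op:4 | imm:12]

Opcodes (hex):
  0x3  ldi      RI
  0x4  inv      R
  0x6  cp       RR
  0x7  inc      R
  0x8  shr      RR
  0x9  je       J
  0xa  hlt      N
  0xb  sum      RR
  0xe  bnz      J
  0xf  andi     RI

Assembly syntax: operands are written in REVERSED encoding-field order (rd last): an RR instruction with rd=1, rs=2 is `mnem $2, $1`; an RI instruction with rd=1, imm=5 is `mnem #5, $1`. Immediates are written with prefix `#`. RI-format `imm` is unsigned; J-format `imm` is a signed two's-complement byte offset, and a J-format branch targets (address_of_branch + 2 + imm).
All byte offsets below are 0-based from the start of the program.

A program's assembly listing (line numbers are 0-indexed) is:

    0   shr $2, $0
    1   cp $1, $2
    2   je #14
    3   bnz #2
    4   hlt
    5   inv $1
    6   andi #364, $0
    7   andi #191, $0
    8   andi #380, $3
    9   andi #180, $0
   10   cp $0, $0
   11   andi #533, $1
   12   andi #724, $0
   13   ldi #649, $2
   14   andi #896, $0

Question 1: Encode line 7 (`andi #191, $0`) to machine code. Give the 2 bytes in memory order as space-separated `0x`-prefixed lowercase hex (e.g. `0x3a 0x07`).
0xf0 0xbf

L7: andi op=0xf:4|rd=0:2|imm=191:10 ⇒ 0xf0bf ⇒ big f0 bf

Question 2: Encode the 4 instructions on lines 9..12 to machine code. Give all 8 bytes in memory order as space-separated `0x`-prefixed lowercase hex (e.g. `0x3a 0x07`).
0xf0 0xb4 0x60 0x00 0xf6 0x15 0xf2 0xd4

line 9 (andi): pack op=0xf:4|rd=0:2|imm=180:10 = 0xf0b4; big→ f0 b4
line 10 (cp): pack op=0x6:4|rd=0:2|rs=0:2|pad=0:8 = 0x6000; big→ 60 00
line 11 (andi): pack op=0xf:4|rd=1:2|imm=533:10 = 0xf615; big→ f6 15
line 12 (andi): pack op=0xf:4|rd=0:2|imm=724:10 = 0xf2d4; big→ f2 d4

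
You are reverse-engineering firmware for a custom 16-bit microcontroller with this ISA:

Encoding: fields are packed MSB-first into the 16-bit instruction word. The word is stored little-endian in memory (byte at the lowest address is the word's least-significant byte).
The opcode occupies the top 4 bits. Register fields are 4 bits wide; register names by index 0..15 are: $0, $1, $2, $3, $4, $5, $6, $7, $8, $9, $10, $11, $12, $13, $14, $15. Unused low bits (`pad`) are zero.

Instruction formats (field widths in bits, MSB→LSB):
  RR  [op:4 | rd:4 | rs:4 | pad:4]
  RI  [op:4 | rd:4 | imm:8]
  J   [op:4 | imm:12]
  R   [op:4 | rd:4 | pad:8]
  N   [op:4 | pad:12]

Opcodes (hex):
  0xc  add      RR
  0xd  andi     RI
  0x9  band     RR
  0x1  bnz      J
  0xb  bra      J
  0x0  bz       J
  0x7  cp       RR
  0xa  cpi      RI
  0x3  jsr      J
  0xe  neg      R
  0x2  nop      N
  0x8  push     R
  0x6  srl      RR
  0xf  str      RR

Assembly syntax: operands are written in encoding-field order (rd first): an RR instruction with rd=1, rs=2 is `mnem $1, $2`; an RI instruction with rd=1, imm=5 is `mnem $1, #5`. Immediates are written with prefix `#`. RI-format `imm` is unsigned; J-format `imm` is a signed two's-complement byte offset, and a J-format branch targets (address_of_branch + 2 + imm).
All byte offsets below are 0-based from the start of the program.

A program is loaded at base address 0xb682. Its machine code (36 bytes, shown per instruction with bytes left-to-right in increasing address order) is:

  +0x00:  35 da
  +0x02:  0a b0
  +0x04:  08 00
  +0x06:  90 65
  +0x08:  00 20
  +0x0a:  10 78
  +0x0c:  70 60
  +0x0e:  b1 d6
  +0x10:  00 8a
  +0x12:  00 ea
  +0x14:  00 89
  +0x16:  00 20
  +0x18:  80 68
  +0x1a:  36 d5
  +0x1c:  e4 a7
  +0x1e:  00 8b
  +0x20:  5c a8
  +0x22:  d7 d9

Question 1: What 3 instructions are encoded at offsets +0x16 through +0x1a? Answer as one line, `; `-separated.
@+16  little-endian(00 20) = 0x2000
  top 4b → 0x2 → nop [N]
@+18  little-endian(80 68) = 0x6880
  top 4b → 0x6 → srl [RR]
  rd@[11:8]=0x8 ⇒ $8
  rs@[7:4]=0x8 ⇒ $8
@+1a  little-endian(36 d5) = 0xd536
  top 4b → 0xd → andi [RI]
  rd@[11:8]=0x5 ⇒ $5
  imm@[7:0]=0x36 ⇒ #54

nop; srl $8, $8; andi $5, #54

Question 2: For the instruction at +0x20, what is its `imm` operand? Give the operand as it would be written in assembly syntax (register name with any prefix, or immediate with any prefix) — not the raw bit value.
#92

[20] 5c a8 → 0xa85c
  op=0xa85c>>12=0xa ⇒ cpi (RI)
  [11:8] rd=8 = $8
  [7:0] imm=92 = #92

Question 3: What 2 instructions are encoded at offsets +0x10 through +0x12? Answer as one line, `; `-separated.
push $10; neg $10

@+10  little-endian(00 8a) = 0x8a00
  op=0x8a00>>12=0x8 ⇒ push (R)
  rd: (w>>8)&0xf=0xa → $10
@+12  little-endian(00 ea) = 0xea00
  op=0xea00>>12=0xe ⇒ neg (R)
  rd: (w>>8)&0xf=0xa → $10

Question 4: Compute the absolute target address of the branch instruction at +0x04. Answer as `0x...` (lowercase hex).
[04] 08 00 → 0x0008
  top 4b → 0x0 → bz [J]
  imm: (w>>0)&0xfff=0x8 → #8
  target = base 0xb682 + off 0x04 + 2 + imm 8 = 0xb690

0xb690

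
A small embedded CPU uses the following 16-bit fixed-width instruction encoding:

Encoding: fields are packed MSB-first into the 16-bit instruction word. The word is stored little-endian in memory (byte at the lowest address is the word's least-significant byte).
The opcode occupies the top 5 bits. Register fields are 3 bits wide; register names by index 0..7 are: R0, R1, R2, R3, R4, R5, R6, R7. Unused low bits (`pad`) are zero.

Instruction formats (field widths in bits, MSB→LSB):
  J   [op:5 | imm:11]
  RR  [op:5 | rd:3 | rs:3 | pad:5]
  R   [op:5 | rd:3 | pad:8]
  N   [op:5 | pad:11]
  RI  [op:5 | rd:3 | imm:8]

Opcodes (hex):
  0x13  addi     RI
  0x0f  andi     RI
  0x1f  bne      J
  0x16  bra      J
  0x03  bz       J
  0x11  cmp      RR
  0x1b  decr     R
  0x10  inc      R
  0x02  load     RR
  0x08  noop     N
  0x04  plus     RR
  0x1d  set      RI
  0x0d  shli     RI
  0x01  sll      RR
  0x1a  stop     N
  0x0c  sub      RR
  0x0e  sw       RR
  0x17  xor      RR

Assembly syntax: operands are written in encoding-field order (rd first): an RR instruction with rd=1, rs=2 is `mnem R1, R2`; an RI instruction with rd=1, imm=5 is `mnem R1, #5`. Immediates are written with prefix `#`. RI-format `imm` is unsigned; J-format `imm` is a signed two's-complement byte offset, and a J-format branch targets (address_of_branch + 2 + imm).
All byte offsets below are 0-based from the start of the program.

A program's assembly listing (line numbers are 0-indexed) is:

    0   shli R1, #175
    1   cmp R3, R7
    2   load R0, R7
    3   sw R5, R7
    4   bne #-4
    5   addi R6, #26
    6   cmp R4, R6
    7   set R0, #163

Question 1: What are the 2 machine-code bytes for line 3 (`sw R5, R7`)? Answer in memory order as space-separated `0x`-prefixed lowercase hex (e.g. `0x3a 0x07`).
0xe0 0x75

3. sw fields op=0xe:5|rd=5:3|rs=7:3|pad=0:5 → word 75e0h → e0 75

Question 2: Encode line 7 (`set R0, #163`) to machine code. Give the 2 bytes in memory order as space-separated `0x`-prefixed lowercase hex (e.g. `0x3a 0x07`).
7. set fields op=0x1d:5|rd=0:3|imm=163:8 → word e8a3h → a3 e8

0xa3 0xe8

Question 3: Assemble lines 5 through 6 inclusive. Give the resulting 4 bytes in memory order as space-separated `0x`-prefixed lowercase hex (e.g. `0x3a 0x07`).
0x1a 0x9e 0xc0 0x8c

5. addi fields op=0x13:5|rd=6:3|imm=26:8 → word 9e1ah → 1a 9e
6. cmp fields op=0x11:5|rd=4:3|rs=6:3|pad=0:5 → word 8cc0h → c0 8c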